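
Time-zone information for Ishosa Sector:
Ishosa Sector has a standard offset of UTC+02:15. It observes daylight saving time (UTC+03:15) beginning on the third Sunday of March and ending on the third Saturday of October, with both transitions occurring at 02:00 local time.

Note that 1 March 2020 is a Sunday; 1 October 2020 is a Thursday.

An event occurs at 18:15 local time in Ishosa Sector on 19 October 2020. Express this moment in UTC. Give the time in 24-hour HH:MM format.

1 March 2020 is a Sunday, so the first Sunday is March 1 and the third is March 15.
1 October 2020 is a Thursday, so the first Saturday is October 3 and the third is October 17.
19 October 2020 does not fall between 15 March and 17 October, so daylight saving is not in effect and Ishosa Sector is at UTC+02:15.
18:15 local − 2h15m = 16:00 UTC.

16:00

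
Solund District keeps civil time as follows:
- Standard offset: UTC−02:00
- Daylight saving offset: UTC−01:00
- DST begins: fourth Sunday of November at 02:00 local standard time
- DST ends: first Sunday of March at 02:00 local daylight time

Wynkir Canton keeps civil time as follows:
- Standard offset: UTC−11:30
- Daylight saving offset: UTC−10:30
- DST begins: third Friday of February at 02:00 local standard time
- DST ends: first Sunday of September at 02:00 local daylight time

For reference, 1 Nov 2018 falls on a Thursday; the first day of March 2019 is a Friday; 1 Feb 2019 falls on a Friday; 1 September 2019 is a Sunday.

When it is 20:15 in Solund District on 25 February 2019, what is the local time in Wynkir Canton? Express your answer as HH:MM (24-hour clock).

1 November 2018 is a Thursday, so the first Sunday is November 4 and the fourth is November 25.
1 March 2019 is a Friday, so the first Sunday is March 3.
25 February 2019 falls between 25 November 2018 and 3 March 2019, so daylight saving is in effect and Solund District is at UTC−01:00.
20:15 Solund District + 1h = 21:15 UTC.
1 February 2019 is a Friday, so the first Friday is February 1 and the third is February 15.
1 September 2019 is a Sunday, so the first Sunday is September 1.
At the standard offset (UTC−11:30), 21:15 UTC − 11h30m = 09:45 Wynkir Canton standard time.
The standard-time date in Wynkir Canton, 25 February 2019, falls between 15 February and 1 September, so daylight saving is in effect and Wynkir Canton is at UTC−10:30.
21:15 UTC − 10h30m = 10:45 Wynkir Canton.

10:45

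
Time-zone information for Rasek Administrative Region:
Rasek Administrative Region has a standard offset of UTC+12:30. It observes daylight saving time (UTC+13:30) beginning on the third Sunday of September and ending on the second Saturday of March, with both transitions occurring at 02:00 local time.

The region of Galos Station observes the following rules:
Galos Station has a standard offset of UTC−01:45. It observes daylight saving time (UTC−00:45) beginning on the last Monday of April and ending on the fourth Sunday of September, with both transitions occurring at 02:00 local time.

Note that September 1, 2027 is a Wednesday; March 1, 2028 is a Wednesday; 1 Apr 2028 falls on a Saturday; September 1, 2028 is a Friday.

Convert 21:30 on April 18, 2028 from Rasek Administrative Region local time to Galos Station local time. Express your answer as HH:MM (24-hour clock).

07:15

1 September 2027 is a Wednesday, so the first Sunday is September 5 and the third is September 19.
1 March 2028 is a Wednesday, so the first Saturday is March 4 and the second is March 11.
Daylight saving runs 19 September 2027 – 11 March 2028; April 18, 2028 is outside that window, so Rasek Administrative Region is on standard time at UTC+12:30.
21:30 Rasek Administrative Region − 12h30m = 09:00 UTC.
1 April 2028 is a Saturday, so Mondays fall on 3, 10, 17, 24; the last is April 24.
1 September 2028 is a Friday, so the first Sunday is September 3 and the fourth is September 24.
At the standard offset (UTC−01:45), 09:00 UTC − 1h45m = 07:15 Galos Station standard time.
The standard-time date in Galos Station, April 18, 2028, does not fall between 24 April and 24 September, so daylight saving is not in effect and Galos Station is at UTC−01:45.
09:00 UTC − 1h45m = 07:15 Galos Station.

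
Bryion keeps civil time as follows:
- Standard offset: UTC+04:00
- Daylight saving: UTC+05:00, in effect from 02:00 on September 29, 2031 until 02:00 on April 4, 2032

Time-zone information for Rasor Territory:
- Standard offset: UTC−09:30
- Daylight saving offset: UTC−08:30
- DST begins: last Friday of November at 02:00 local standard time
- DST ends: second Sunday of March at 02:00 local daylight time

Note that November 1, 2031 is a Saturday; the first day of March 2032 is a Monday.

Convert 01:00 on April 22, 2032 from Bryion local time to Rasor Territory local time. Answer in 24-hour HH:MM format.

11:30

April 22, 2032 is outside the daylight-saving period (29 September 2031 – 4 April 2032), so Bryion is on standard time, UTC+04:00.
01:00 Bryion − 4h = 21:00 UTC (rolling into the previous day, 21 April 2032).
1 November 2031 is a Saturday, so Fridays fall on 7, 14, 21, 28; the last is November 28.
1 March 2032 is a Monday, so the first Sunday is March 7 and the second is March 14.
At the standard offset (UTC−09:30), 21:00 UTC − 9h30m = 11:30 Rasor Territory standard time.
The standard-time date in Rasor Territory, April 21, 2032, is outside the daylight-saving period (28 November 2031 – 14 March 2032), so Rasor Territory is on standard time, UTC−09:30.
21:00 UTC − 9h30m = 11:30 Rasor Territory.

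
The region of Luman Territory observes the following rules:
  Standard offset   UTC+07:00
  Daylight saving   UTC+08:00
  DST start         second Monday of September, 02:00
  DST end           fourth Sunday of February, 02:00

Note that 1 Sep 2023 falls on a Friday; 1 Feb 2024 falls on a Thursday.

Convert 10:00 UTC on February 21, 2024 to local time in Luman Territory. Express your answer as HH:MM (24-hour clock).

18:00

1 September 2023 is a Friday, so the first Monday is September 4 and the second is September 11.
1 February 2024 is a Thursday, so the first Sunday is February 4 and the fourth is February 25.
At the standard offset (UTC+07:00), 10:00 UTC + 7h = 17:00 Luman Territory standard time.
Daylight saving runs 11 September 2023 – 25 February 2024; the standard-time date in Luman Territory, February 21, 2024, is inside that window, so Luman Territory is at UTC+08:00.
10:00 UTC + 8h = 18:00 local.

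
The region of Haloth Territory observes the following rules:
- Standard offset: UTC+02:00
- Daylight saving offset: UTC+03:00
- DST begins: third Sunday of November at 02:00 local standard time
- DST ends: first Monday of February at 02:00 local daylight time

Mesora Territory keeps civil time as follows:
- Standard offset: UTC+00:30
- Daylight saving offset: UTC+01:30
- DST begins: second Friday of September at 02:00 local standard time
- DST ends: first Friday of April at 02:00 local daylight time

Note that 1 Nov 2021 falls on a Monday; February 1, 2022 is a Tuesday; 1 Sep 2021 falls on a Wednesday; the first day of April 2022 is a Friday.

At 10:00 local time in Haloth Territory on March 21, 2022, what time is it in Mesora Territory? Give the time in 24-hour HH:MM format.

09:30

1 November 2021 is a Monday, so the first Sunday is November 7 and the third is November 21.
1 February 2022 is a Tuesday, so the first Monday is February 7.
March 21, 2022 is outside the daylight-saving period (21 November 2021 – 7 February 2022), so Haloth Territory is on standard time, UTC+02:00.
10:00 Haloth Territory − 2h = 08:00 UTC.
1 September 2021 is a Wednesday, so the first Friday is September 3 and the second is September 10.
1 April 2022 is a Friday, so the first Friday is April 1.
At the standard offset (UTC+00:30), 08:00 UTC + 0h30m = 08:30 Mesora Territory standard time.
The standard-time date in Mesora Territory, March 21, 2022, falls between 10 September 2021 and 1 April 2022, so daylight saving is in effect and Mesora Territory is at UTC+01:30.
08:00 UTC + 1h30m = 09:30 Mesora Territory.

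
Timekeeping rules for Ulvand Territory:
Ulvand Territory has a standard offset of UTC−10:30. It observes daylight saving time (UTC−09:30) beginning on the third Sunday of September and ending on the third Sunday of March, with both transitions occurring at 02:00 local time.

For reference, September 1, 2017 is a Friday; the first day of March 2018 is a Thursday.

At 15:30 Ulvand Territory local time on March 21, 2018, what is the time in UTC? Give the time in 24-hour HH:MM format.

1 September 2017 is a Friday, so the first Sunday is September 3 and the third is September 17.
1 March 2018 is a Thursday, so the first Sunday is March 4 and the third is March 18.
March 21, 2018 is outside the daylight-saving period (17 September 2017 – 18 March 2018), so Ulvand Territory is on standard time, UTC−10:30.
15:30 local + 10h30m = 02:00 UTC (rolling into the next day, 22 March 2018).

02:00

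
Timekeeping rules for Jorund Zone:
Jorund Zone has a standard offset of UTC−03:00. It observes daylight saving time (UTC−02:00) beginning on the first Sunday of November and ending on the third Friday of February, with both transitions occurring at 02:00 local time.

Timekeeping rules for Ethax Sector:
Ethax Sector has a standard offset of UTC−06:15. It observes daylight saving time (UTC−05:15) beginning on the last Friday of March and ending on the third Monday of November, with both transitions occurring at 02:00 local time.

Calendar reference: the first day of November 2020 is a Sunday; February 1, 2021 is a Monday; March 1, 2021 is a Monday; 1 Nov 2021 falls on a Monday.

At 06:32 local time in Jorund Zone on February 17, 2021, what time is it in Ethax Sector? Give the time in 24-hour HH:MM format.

1 November 2020 is a Sunday, so the first Sunday is November 1.
1 February 2021 is a Monday, so the first Friday is February 5 and the third is February 19.
February 17, 2021 falls between 1 November 2020 and 19 February 2021, so daylight saving is in effect and Jorund Zone is at UTC−02:00.
06:32 Jorund Zone + 2h = 08:32 UTC.
1 March 2021 is a Monday, so Fridays fall on 5, 12, 19, 26; the last is March 26.
1 November 2021 is a Monday, so the first Monday is November 1 and the third is November 15.
At the standard offset (UTC−06:15), 08:32 UTC − 6h15m = 02:17 Ethax Sector standard time.
The standard-time date in Ethax Sector, February 17, 2021, does not fall between 26 March and 15 November, so daylight saving is not in effect and Ethax Sector is at UTC−06:15.
08:32 UTC − 6h15m = 02:17 Ethax Sector.

02:17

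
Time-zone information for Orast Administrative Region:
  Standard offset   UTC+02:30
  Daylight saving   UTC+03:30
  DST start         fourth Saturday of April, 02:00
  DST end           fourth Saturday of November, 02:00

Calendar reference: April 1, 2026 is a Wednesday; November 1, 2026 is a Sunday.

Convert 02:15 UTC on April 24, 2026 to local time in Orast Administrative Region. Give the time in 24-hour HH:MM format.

1 April 2026 is a Wednesday, so the first Saturday is April 4 and the fourth is April 25.
1 November 2026 is a Sunday, so the first Saturday is November 7 and the fourth is November 28.
At the standard offset (UTC+02:30), 02:15 UTC + 2h30m = 04:45 Orast Administrative Region standard time.
The standard-time date in Orast Administrative Region, April 24, 2026, does not fall between 25 April and 28 November, so daylight saving is not in effect and Orast Administrative Region is at UTC+02:30.
02:15 UTC + 2h30m = 04:45 local.

04:45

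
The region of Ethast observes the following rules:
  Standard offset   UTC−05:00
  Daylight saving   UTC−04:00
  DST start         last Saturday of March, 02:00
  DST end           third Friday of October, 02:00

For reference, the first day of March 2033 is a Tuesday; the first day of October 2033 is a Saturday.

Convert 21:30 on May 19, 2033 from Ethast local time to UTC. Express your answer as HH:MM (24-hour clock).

01:30

1 March 2033 is a Tuesday, so Saturdays fall on 5, 12, 19, 26; the last is March 26.
1 October 2033 is a Saturday, so the first Friday is October 7 and the third is October 21.
Daylight saving runs 26 March – 21 October; May 19, 2033 is inside that window, so Ethast is at UTC−04:00.
21:30 local + 4h = 01:30 UTC (rolling into the next day, 20 May 2033).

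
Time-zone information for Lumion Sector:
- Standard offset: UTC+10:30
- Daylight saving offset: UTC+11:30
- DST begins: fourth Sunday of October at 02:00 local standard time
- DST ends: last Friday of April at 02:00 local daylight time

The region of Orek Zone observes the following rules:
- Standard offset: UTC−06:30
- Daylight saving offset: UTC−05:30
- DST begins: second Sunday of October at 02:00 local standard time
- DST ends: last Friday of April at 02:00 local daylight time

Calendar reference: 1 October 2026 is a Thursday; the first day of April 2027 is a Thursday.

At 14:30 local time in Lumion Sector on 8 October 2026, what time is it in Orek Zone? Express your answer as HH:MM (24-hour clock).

1 October 2026 is a Thursday, so the first Sunday is October 4 and the fourth is October 25.
1 April 2027 is a Thursday, so Fridays fall on 2, 9, 16, 23, 30; the last is April 30.
8 October 2026 does not fall between 25 October 2026 and 30 April 2027, so daylight saving is not in effect and Lumion Sector is at UTC+10:30.
14:30 Lumion Sector − 10h30m = 04:00 UTC.
1 October 2026 is a Thursday, so the first Sunday is October 4 and the second is October 11.
1 April 2027 is a Thursday, so Fridays fall on 2, 9, 16, 23, 30; the last is April 30.
At the standard offset (UTC−06:30), 04:00 UTC − 6h30m = 21:30 Orek Zone standard time (rolling into the previous day, 7 October 2026).
The standard-time date in Orek Zone, 7 October 2026, does not fall between 11 October 2026 and 30 April 2027, so daylight saving is not in effect and Orek Zone is at UTC−06:30.
04:00 UTC − 6h30m = 21:30 Orek Zone (rolling into the previous day, 7 October 2026).

21:30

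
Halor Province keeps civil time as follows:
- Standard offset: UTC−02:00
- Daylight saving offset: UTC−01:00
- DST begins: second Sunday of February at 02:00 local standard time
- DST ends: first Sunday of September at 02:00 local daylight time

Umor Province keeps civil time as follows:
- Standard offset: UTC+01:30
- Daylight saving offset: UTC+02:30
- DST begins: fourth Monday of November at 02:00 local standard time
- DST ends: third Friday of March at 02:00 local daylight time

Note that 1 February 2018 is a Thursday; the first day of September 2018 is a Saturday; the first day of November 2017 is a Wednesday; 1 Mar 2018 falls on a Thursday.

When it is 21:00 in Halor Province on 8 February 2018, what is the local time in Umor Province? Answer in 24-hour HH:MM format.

01:30

1 February 2018 is a Thursday, so the first Sunday is February 4 and the second is February 11.
1 September 2018 is a Saturday, so the first Sunday is September 2.
8 February 2018 does not fall between 11 February and 2 September, so daylight saving is not in effect and Halor Province is at UTC−02:00.
21:00 Halor Province + 2h = 23:00 UTC.
1 November 2017 is a Wednesday, so the first Monday is November 6 and the fourth is November 27.
1 March 2018 is a Thursday, so the first Friday is March 2 and the third is March 16.
At the standard offset (UTC+01:30), 23:00 UTC + 1h30m = 00:30 Umor Province standard time (rolling into the next day, 9 February 2018).
The standard-time date in Umor Province, 9 February 2018, lies within the daylight-saving period (27 November 2017 – 16 March 2018), so Umor Province is on daylight time, UTC+02:30.
23:00 UTC + 2h30m = 01:30 Umor Province (rolling into the next day, 9 February 2018).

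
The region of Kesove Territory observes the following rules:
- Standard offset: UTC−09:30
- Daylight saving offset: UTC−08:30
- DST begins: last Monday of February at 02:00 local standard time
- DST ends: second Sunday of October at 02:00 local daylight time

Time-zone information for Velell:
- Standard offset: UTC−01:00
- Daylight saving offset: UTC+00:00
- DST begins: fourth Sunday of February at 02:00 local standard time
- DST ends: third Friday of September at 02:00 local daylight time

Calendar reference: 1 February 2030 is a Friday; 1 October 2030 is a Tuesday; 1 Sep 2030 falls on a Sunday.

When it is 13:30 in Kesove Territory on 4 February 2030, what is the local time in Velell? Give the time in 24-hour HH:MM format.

1 February 2030 is a Friday, so Mondays fall on 4, 11, 18, 25; the last is February 25.
1 October 2030 is a Tuesday, so the first Sunday is October 6 and the second is October 13.
Daylight saving runs 25 February – 13 October; 4 February 2030 is outside that window, so Kesove Territory is on standard time at UTC−09:30.
13:30 Kesove Territory + 9h30m = 23:00 UTC.
1 February 2030 is a Friday, so the first Sunday is February 3 and the fourth is February 24.
1 September 2030 is a Sunday, so the first Friday is September 6 and the third is September 20.
At the standard offset (UTC−01:00), 23:00 UTC − 1h = 22:00 Velell standard time.
Daylight saving runs 24 February – 20 September; the standard-time date in Velell, 4 February 2030, is outside that window, so Velell is on standard time at UTC−01:00.
23:00 UTC − 1h = 22:00 Velell.

22:00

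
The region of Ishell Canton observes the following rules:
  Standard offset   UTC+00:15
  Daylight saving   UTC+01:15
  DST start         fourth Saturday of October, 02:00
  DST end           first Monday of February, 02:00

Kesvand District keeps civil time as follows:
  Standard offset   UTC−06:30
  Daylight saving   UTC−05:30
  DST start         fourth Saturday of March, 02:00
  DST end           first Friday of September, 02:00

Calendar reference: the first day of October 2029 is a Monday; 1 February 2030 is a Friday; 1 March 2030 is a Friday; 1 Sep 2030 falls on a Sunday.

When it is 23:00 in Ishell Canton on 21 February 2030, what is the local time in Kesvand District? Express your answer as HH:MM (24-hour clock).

1 October 2029 is a Monday, so the first Saturday is October 6 and the fourth is October 27.
1 February 2030 is a Friday, so the first Monday is February 4.
Daylight saving runs 27 October 2029 – 4 February 2030; 21 February 2030 is outside that window, so Ishell Canton is on standard time at UTC+00:15.
23:00 Ishell Canton − 0h15m = 22:45 UTC.
1 March 2030 is a Friday, so the first Saturday is March 2 and the fourth is March 23.
1 September 2030 is a Sunday, so the first Friday is September 6.
At the standard offset (UTC−06:30), 22:45 UTC − 6h30m = 16:15 Kesvand District standard time.
Daylight saving runs 23 March – 6 September; the standard-time date in Kesvand District, 21 February 2030, is outside that window, so Kesvand District is on standard time at UTC−06:30.
22:45 UTC − 6h30m = 16:15 Kesvand District.

16:15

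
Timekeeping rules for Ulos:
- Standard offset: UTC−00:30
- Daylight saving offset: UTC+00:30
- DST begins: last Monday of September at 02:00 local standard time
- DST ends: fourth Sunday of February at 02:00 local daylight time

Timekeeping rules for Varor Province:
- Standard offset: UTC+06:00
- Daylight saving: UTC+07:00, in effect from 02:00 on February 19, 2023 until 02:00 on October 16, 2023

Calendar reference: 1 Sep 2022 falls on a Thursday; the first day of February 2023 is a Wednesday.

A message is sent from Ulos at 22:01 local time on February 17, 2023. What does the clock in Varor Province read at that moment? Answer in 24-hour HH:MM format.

03:31

1 September 2022 is a Thursday, so Mondays fall on 5, 12, 19, 26; the last is September 26.
1 February 2023 is a Wednesday, so the first Sunday is February 5 and the fourth is February 26.
February 17, 2023 lies within the daylight-saving period (26 September 2022 – 26 February 2023), so Ulos is on daylight time, UTC+00:30.
22:01 Ulos − 0h30m = 21:31 UTC.
At the standard offset (UTC+06:00), 21:31 UTC + 6h = 03:31 Varor Province standard time (rolling into the next day, 18 February 2023).
Daylight saving runs 19 February – 16 October; the standard-time date in Varor Province, February 18, 2023, is outside that window, so Varor Province is on standard time at UTC+06:00.
21:31 UTC + 6h = 03:31 Varor Province (rolling into the next day, 18 February 2023).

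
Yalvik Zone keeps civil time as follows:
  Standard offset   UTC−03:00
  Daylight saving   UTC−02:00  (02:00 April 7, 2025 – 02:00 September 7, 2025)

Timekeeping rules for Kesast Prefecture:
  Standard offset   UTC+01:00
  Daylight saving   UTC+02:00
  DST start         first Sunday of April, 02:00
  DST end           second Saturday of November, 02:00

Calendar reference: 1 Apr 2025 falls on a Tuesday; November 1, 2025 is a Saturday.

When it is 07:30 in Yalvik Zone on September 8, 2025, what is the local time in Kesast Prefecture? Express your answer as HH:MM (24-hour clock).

12:30

September 8, 2025 does not fall between 7 April and 7 September, so daylight saving is not in effect and Yalvik Zone is at UTC−03:00.
07:30 Yalvik Zone + 3h = 10:30 UTC.
1 April 2025 is a Tuesday, so the first Sunday is April 6.
1 November 2025 is a Saturday, so the first Saturday is November 1 and the second is November 8.
At the standard offset (UTC+01:00), 10:30 UTC + 1h = 11:30 Kesast Prefecture standard time.
The standard-time date in Kesast Prefecture, September 8, 2025, lies within the daylight-saving period (6 April – 8 November), so Kesast Prefecture is on daylight time, UTC+02:00.
10:30 UTC + 2h = 12:30 Kesast Prefecture.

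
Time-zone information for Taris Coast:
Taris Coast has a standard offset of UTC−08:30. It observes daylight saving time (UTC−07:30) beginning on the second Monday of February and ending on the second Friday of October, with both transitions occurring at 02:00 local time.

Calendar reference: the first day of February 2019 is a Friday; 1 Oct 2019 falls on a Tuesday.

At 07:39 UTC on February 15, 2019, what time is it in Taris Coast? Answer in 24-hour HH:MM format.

1 February 2019 is a Friday, so the first Monday is February 4 and the second is February 11.
1 October 2019 is a Tuesday, so the first Friday is October 4 and the second is October 11.
At the standard offset (UTC−08:30), 07:39 UTC − 8h30m = 23:09 Taris Coast standard time (rolling into the previous day, 14 February 2019).
The standard-time date in Taris Coast, February 14, 2019, falls between 11 February and 11 October, so daylight saving is in effect and Taris Coast is at UTC−07:30.
07:39 UTC − 7h30m = 00:09 local.

00:09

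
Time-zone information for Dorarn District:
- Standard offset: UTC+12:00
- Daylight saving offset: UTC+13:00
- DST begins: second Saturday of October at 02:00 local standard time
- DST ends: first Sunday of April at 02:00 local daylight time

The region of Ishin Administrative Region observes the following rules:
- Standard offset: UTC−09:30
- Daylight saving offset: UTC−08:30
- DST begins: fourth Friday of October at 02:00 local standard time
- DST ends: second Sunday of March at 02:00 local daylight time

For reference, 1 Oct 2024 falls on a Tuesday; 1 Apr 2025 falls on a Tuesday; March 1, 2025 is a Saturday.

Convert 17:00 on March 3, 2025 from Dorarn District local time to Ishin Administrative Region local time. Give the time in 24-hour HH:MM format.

1 October 2024 is a Tuesday, so the first Saturday is October 5 and the second is October 12.
1 April 2025 is a Tuesday, so the first Sunday is April 6.
March 3, 2025 lies within the daylight-saving period (12 October 2024 – 6 April 2025), so Dorarn District is on daylight time, UTC+13:00.
17:00 Dorarn District − 13h = 04:00 UTC.
1 October 2024 is a Tuesday, so the first Friday is October 4 and the fourth is October 25.
1 March 2025 is a Saturday, so the first Sunday is March 2 and the second is March 9.
At the standard offset (UTC−09:30), 04:00 UTC − 9h30m = 18:30 Ishin Administrative Region standard time (rolling into the previous day, 2 March 2025).
Daylight saving runs 25 October 2024 – 9 March 2025; the standard-time date in Ishin Administrative Region, March 2, 2025, is inside that window, so Ishin Administrative Region is at UTC−08:30.
04:00 UTC − 8h30m = 19:30 Ishin Administrative Region (rolling into the previous day, 2 March 2025).

19:30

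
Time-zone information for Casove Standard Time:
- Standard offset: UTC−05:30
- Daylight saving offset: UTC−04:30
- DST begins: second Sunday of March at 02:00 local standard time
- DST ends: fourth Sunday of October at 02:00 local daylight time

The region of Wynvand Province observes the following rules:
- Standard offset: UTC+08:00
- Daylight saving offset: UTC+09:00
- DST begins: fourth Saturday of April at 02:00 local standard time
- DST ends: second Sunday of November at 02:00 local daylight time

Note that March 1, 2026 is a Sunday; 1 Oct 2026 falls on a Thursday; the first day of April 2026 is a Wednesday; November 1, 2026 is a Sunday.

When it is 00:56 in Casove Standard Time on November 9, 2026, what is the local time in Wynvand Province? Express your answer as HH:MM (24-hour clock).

1 March 2026 is a Sunday, so the first Sunday is March 1 and the second is March 8.
1 October 2026 is a Thursday, so the first Sunday is October 4 and the fourth is October 25.
Daylight saving runs 8 March – 25 October; November 9, 2026 is outside that window, so Casove Standard Time is on standard time at UTC−05:30.
00:56 Casove Standard Time + 5h30m = 06:26 UTC.
1 April 2026 is a Wednesday, so the first Saturday is April 4 and the fourth is April 25.
1 November 2026 is a Sunday, so the first Sunday is November 1 and the second is November 8.
At the standard offset (UTC+08:00), 06:26 UTC + 8h = 14:26 Wynvand Province standard time.
The standard-time date in Wynvand Province, November 9, 2026, is outside the daylight-saving period (25 April – 8 November), so Wynvand Province is on standard time, UTC+08:00.
06:26 UTC + 8h = 14:26 Wynvand Province.

14:26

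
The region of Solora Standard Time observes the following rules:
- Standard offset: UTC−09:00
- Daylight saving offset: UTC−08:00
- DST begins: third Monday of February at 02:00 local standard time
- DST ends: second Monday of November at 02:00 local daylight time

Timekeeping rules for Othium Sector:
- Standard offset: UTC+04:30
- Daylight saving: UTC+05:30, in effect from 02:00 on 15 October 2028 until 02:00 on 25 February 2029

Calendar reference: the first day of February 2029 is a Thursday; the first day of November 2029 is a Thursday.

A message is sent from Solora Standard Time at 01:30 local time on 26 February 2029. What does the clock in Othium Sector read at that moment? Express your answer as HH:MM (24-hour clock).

1 February 2029 is a Thursday, so the first Monday is February 5 and the third is February 19.
1 November 2029 is a Thursday, so the first Monday is November 5 and the second is November 12.
Daylight saving runs 19 February – 12 November; 26 February 2029 is inside that window, so Solora Standard Time is at UTC−08:00.
01:30 Solora Standard Time + 8h = 09:30 UTC.
At the standard offset (UTC+04:30), 09:30 UTC + 4h30m = 14:00 Othium Sector standard time.
The standard-time date in Othium Sector, 26 February 2029, does not fall between 15 October 2028 and 25 February 2029, so daylight saving is not in effect and Othium Sector is at UTC+04:30.
09:30 UTC + 4h30m = 14:00 Othium Sector.

14:00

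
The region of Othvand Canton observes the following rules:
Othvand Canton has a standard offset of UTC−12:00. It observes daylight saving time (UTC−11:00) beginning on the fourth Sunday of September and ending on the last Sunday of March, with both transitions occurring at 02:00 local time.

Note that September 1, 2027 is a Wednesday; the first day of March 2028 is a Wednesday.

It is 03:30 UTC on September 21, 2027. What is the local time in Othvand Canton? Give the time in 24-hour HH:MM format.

1 September 2027 is a Wednesday, so the first Sunday is September 5 and the fourth is September 26.
1 March 2028 is a Wednesday, so Sundays fall on 5, 12, 19, 26; the last is March 26.
At the standard offset (UTC−12:00), 03:30 UTC − 12h = 15:30 Othvand Canton standard time (rolling into the previous day, 20 September 2027).
Daylight saving runs 26 September 2027 – 26 March 2028; the standard-time date in Othvand Canton, September 20, 2027, is outside that window, so Othvand Canton is on standard time at UTC−12:00.
03:30 UTC − 12h = 15:30 local (rolling into the previous day, 20 September 2027).

15:30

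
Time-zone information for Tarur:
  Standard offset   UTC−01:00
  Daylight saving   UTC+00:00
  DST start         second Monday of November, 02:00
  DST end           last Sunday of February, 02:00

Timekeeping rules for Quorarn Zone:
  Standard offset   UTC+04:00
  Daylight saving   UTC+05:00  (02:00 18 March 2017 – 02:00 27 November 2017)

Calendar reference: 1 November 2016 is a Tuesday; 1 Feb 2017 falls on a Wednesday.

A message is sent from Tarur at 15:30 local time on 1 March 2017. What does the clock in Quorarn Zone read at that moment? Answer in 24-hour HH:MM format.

1 November 2016 is a Tuesday, so the first Monday is November 7 and the second is November 14.
1 February 2017 is a Wednesday, so Sundays fall on 5, 12, 19, 26; the last is February 26.
1 March 2017 is outside the daylight-saving period (14 November 2016 – 26 February 2017), so Tarur is on standard time, UTC−01:00.
15:30 Tarur + 1h = 16:30 UTC.
At the standard offset (UTC+04:00), 16:30 UTC + 4h = 20:30 Quorarn Zone standard time.
Daylight saving runs 18 March – 27 November; the standard-time date in Quorarn Zone, 1 March 2017, is outside that window, so Quorarn Zone is on standard time at UTC+04:00.
16:30 UTC + 4h = 20:30 Quorarn Zone.

20:30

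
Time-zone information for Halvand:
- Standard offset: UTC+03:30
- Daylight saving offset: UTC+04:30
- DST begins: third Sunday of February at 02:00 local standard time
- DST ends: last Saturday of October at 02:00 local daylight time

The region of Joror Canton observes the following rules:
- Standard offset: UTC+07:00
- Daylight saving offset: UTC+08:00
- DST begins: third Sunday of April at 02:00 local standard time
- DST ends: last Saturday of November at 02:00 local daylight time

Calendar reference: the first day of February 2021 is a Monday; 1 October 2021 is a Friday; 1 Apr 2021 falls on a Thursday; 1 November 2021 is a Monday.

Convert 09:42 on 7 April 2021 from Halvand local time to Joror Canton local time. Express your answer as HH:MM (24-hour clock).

1 February 2021 is a Monday, so the first Sunday is February 7 and the third is February 21.
1 October 2021 is a Friday, so Saturdays fall on 2, 9, 16, 23, 30; the last is October 30.
Daylight saving runs 21 February – 30 October; 7 April 2021 is inside that window, so Halvand is at UTC+04:30.
09:42 Halvand − 4h30m = 05:12 UTC.
1 April 2021 is a Thursday, so the first Sunday is April 4 and the third is April 18.
1 November 2021 is a Monday, so Saturdays fall on 6, 13, 20, 27; the last is November 27.
At the standard offset (UTC+07:00), 05:12 UTC + 7h = 12:12 Joror Canton standard time.
The standard-time date in Joror Canton, 7 April 2021, does not fall between 18 April and 27 November, so daylight saving is not in effect and Joror Canton is at UTC+07:00.
05:12 UTC + 7h = 12:12 Joror Canton.

12:12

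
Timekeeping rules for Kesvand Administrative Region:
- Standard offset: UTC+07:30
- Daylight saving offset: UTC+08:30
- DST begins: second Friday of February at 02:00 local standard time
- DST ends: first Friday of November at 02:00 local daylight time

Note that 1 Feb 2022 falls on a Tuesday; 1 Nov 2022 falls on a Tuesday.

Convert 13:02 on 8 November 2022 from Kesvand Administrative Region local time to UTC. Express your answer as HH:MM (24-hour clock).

05:32

1 February 2022 is a Tuesday, so the first Friday is February 4 and the second is February 11.
1 November 2022 is a Tuesday, so the first Friday is November 4.
8 November 2022 is outside the daylight-saving period (11 February – 4 November), so Kesvand Administrative Region is on standard time, UTC+07:30.
13:02 local − 7h30m = 05:32 UTC.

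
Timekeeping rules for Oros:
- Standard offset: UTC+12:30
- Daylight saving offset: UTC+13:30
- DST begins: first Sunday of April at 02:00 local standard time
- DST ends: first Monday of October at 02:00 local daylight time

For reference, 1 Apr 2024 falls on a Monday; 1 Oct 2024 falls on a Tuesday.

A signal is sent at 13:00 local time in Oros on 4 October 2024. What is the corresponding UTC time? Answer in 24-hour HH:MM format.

23:30

1 April 2024 is a Monday, so the first Sunday is April 7.
1 October 2024 is a Tuesday, so the first Monday is October 7.
4 October 2024 lies within the daylight-saving period (7 April – 7 October), so Oros is on daylight time, UTC+13:30.
13:00 local − 13h30m = 23:30 UTC (rolling into the previous day, 3 October 2024).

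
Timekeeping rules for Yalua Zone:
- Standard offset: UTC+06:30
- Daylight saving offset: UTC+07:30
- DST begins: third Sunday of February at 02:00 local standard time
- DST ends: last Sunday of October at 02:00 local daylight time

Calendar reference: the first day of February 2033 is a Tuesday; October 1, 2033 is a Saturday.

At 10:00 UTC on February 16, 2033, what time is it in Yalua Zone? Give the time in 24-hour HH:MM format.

1 February 2033 is a Tuesday, so the first Sunday is February 6 and the third is February 20.
1 October 2033 is a Saturday, so Sundays fall on 2, 9, 16, 23, 30; the last is October 30.
At the standard offset (UTC+06:30), 10:00 UTC + 6h30m = 16:30 Yalua Zone standard time.
Daylight saving runs 20 February – 30 October; the standard-time date in Yalua Zone, February 16, 2033, is outside that window, so Yalua Zone is on standard time at UTC+06:30.
10:00 UTC + 6h30m = 16:30 local.

16:30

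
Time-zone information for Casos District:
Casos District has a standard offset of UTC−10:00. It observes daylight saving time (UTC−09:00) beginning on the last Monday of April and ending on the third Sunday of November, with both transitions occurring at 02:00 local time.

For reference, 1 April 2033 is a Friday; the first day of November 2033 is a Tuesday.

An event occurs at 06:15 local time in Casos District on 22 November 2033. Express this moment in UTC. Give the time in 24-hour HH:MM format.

1 April 2033 is a Friday, so Mondays fall on 4, 11, 18, 25; the last is April 25.
1 November 2033 is a Tuesday, so the first Sunday is November 6 and the third is November 20.
22 November 2033 does not fall between 25 April and 20 November, so daylight saving is not in effect and Casos District is at UTC−10:00.
06:15 local + 10h = 16:15 UTC.

16:15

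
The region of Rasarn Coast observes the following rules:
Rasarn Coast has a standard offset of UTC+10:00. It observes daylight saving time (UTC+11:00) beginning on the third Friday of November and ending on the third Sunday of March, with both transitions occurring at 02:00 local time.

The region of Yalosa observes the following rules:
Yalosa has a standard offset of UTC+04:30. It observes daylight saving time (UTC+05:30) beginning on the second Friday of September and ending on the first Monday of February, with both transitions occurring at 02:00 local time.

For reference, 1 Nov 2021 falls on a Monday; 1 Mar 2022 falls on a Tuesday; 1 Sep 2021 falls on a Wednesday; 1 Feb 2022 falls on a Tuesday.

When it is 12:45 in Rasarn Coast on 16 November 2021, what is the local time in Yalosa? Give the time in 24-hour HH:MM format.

1 November 2021 is a Monday, so the first Friday is November 5 and the third is November 19.
1 March 2022 is a Tuesday, so the first Sunday is March 6 and the third is March 20.
Daylight saving runs 19 November 2021 – 20 March 2022; 16 November 2021 is outside that window, so Rasarn Coast is on standard time at UTC+10:00.
12:45 Rasarn Coast − 10h = 02:45 UTC.
1 September 2021 is a Wednesday, so the first Friday is September 3 and the second is September 10.
1 February 2022 is a Tuesday, so the first Monday is February 7.
At the standard offset (UTC+04:30), 02:45 UTC + 4h30m = 07:15 Yalosa standard time.
The standard-time date in Yalosa, 16 November 2021, falls between 10 September 2021 and 7 February 2022, so daylight saving is in effect and Yalosa is at UTC+05:30.
02:45 UTC + 5h30m = 08:15 Yalosa.

08:15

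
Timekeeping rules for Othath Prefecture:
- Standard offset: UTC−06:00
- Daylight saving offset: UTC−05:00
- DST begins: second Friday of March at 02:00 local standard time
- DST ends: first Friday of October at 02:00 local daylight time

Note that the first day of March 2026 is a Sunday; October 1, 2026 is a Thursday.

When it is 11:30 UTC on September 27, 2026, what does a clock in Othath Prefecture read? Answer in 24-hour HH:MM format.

06:30

1 March 2026 is a Sunday, so the first Friday is March 6 and the second is March 13.
1 October 2026 is a Thursday, so the first Friday is October 2.
At the standard offset (UTC−06:00), 11:30 UTC − 6h = 05:30 Othath Prefecture standard time.
Daylight saving runs 13 March – 2 October; the standard-time date in Othath Prefecture, September 27, 2026, is inside that window, so Othath Prefecture is at UTC−05:00.
11:30 UTC − 5h = 06:30 local.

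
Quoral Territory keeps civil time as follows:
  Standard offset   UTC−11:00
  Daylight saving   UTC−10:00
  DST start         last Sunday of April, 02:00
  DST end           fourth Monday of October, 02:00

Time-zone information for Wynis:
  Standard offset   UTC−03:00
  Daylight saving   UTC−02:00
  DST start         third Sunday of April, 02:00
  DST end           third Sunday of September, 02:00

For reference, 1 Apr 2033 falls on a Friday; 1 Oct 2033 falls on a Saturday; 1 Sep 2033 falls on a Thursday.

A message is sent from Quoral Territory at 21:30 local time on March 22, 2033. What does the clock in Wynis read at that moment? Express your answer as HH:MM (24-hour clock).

1 April 2033 is a Friday, so Sundays fall on 3, 10, 17, 24; the last is April 24.
1 October 2033 is a Saturday, so the first Monday is October 3 and the fourth is October 24.
March 22, 2033 is outside the daylight-saving period (24 April – 24 October), so Quoral Territory is on standard time, UTC−11:00.
21:30 Quoral Territory + 11h = 08:30 UTC (rolling into the next day, 23 March 2033).
1 April 2033 is a Friday, so the first Sunday is April 3 and the third is April 17.
1 September 2033 is a Thursday, so the first Sunday is September 4 and the third is September 18.
At the standard offset (UTC−03:00), 08:30 UTC − 3h = 05:30 Wynis standard time.
The standard-time date in Wynis, March 23, 2033, is outside the daylight-saving period (17 April – 18 September), so Wynis is on standard time, UTC−03:00.
08:30 UTC − 3h = 05:30 Wynis.

05:30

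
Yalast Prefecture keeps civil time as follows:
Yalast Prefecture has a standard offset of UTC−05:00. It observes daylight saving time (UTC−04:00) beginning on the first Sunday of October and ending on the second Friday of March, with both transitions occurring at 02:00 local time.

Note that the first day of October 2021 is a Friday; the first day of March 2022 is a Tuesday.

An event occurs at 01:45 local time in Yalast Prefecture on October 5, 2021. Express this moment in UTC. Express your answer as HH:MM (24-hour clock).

1 October 2021 is a Friday, so the first Sunday is October 3.
1 March 2022 is a Tuesday, so the first Friday is March 4 and the second is March 11.
Daylight saving runs 3 October 2021 – 11 March 2022; October 5, 2021 is inside that window, so Yalast Prefecture is at UTC−04:00.
01:45 local + 4h = 05:45 UTC.

05:45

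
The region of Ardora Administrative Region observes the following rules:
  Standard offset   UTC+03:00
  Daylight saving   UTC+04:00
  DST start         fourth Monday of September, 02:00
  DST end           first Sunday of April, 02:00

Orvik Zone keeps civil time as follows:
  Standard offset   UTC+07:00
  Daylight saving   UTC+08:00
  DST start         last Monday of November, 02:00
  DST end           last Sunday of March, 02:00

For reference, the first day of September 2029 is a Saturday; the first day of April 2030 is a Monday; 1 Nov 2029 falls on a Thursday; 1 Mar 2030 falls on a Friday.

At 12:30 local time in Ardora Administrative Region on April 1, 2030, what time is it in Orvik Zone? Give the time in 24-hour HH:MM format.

15:30

1 September 2029 is a Saturday, so the first Monday is September 3 and the fourth is September 24.
1 April 2030 is a Monday, so the first Sunday is April 7.
April 1, 2030 lies within the daylight-saving period (24 September 2029 – 7 April 2030), so Ardora Administrative Region is on daylight time, UTC+04:00.
12:30 Ardora Administrative Region − 4h = 08:30 UTC.
1 November 2029 is a Thursday, so Mondays fall on 5, 12, 19, 26; the last is November 26.
1 March 2030 is a Friday, so Sundays fall on 3, 10, 17, 24, 31; the last is March 31.
At the standard offset (UTC+07:00), 08:30 UTC + 7h = 15:30 Orvik Zone standard time.
The standard-time date in Orvik Zone, April 1, 2030, is outside the daylight-saving period (26 November 2029 – 31 March 2030), so Orvik Zone is on standard time, UTC+07:00.
08:30 UTC + 7h = 15:30 Orvik Zone.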